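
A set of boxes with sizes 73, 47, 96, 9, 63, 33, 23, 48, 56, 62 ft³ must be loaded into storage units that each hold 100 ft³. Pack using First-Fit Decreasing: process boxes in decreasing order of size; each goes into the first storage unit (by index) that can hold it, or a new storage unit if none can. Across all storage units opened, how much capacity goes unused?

Sorted descending: 96, 73, 63, 62, 56, 48, 47, 33, 23, 9.
storage unit 1: place 96 ft³, 4 ft³ left
storage unit 2: place 73 ft³, 27 ft³ left
storage unit 3: place 63 ft³, 37 ft³ left
storage unit 4: place 62 ft³, 38 ft³ left
storage unit 5: place 56 ft³, 44 ft³ left
storage unit 6: place 48 ft³, 52 ft³ left
storage unit 6: place 47 ft³, 5 ft³ left
storage unit 3: place 33 ft³, 4 ft³ left
storage unit 2: place 23 ft³, 4 ft³ left
storage unit 4: place 9 ft³, 29 ft³ left
6 storage units × 100 ft³ = 600 ft³; used 510 ft³; unused 90 ft³.

90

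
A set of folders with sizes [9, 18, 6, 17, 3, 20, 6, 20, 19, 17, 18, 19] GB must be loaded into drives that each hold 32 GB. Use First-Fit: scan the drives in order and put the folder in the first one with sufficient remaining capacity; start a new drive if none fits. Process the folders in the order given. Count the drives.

9 GB → drive 1 (remaining 23 GB)
18 GB → drive 1 (remaining 5 GB)
6 GB → drive 2 (remaining 26 GB)
17 GB → drive 2 (remaining 9 GB)
3 GB → drive 1 (remaining 2 GB)
20 GB → drive 3 (remaining 12 GB)
6 GB → drive 2 (remaining 3 GB)
20 GB → drive 4 (remaining 12 GB)
19 GB → drive 5 (remaining 13 GB)
17 GB → drive 6 (remaining 15 GB)
18 GB → drive 7 (remaining 14 GB)
19 GB → drive 8 (remaining 13 GB)

8 drives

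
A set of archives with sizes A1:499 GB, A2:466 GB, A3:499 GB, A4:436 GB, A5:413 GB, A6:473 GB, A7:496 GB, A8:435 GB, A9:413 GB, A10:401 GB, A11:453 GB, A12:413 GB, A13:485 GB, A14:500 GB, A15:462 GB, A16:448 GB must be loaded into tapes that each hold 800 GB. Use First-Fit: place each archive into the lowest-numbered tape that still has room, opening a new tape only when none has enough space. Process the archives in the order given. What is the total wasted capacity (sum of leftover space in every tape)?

tape 1: place A1 (499 GB), 301 GB left
tape 2: place A2 (466 GB), 334 GB left
tape 3: place A3 (499 GB), 301 GB left
tape 4: place A4 (436 GB), 364 GB left
tape 5: place A5 (413 GB), 387 GB left
tape 6: place A6 (473 GB), 327 GB left
tape 7: place A7 (496 GB), 304 GB left
tape 8: place A8 (435 GB), 365 GB left
tape 9: place A9 (413 GB), 387 GB left
tape 10: place A10 (401 GB), 399 GB left
tape 11: place A11 (453 GB), 347 GB left
tape 12: place A12 (413 GB), 387 GB left
tape 13: place A13 (485 GB), 315 GB left
tape 14: place A14 (500 GB), 300 GB left
tape 15: place A15 (462 GB), 338 GB left
tape 16: place A16 (448 GB), 352 GB left
16 tapes × 800 GB = 12800 GB; used 7292 GB; unused 5508 GB.

5508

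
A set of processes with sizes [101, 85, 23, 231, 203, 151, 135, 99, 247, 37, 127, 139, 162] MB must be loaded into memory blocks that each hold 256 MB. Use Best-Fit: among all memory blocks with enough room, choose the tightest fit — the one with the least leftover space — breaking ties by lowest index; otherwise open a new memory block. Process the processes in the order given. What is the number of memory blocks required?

Put 101 MB in memory block 1; 155 MB remain.
Put 85 MB in memory block 1; 70 MB remain.
Put 23 MB in memory block 1; 47 MB remain.
Put 231 MB in memory block 2; 25 MB remain.
Put 203 MB in memory block 3; 53 MB remain.
Put 151 MB in memory block 4; 105 MB remain.
Put 135 MB in memory block 5; 121 MB remain.
Put 99 MB in memory block 4; 6 MB remain.
Put 247 MB in memory block 6; 9 MB remain.
Put 37 MB in memory block 1; 10 MB remain.
Put 127 MB in memory block 7; 129 MB remain.
Put 139 MB in memory block 8; 117 MB remain.
Put 162 MB in memory block 9; 94 MB remain.
Final memory blocks: [101,85,23,37] [231] [203] [151,99] [135] [247] [127] [139] [162].

9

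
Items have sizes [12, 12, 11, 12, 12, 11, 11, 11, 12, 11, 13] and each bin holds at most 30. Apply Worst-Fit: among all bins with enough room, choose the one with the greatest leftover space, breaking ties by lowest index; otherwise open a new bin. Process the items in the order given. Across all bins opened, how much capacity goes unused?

52

12 → bin 1 (remaining 18)
12 → bin 1 (remaining 6)
11 → bin 2 (remaining 19)
12 → bin 2 (remaining 7)
12 → bin 3 (remaining 18)
11 → bin 3 (remaining 7)
11 → bin 4 (remaining 19)
11 → bin 4 (remaining 8)
12 → bin 5 (remaining 18)
11 → bin 5 (remaining 7)
13 → bin 6 (remaining 17)
6 bins × 30 = 180; used 128; unused 52.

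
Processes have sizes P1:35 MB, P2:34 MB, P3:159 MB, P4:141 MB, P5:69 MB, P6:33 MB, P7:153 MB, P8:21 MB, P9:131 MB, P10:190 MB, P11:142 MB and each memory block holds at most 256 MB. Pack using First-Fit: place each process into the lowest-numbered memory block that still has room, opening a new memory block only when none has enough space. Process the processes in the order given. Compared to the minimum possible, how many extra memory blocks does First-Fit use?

0

First-Fit: [35,34,159,21] [141,69,33] [153] [131] [190] [142] → 6 memory blocks.
6 processes exceed 128 MB (half the capacity), and no two of those can share a memory block, so at least 6 memory blocks are needed.
So 6 is already optimal.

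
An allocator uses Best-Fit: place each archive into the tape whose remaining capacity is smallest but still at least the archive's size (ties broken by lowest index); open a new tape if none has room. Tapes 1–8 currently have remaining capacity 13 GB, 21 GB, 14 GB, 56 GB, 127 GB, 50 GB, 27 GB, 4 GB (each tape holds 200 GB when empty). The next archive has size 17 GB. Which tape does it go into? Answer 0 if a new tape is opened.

Tapes with room: tape 2 (21 GB), tape 4 (56 GB), tape 5 (127 GB), tape 6 (50 GB), tape 7 (27 GB).
Tightest fit is tape 2 with 21 GB free.

2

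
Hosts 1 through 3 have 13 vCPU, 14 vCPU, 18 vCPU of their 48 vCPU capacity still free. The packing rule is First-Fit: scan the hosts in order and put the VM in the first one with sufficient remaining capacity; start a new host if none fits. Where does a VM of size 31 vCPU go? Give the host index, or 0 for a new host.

0

No host has ≥ 31 vCPU free, so a new host is opened.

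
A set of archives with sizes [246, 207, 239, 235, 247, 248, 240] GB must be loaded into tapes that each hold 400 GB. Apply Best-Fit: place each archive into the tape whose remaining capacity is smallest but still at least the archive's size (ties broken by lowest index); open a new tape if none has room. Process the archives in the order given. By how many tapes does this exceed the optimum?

0

Best-Fit: [246] [207] [239] [235] [247] [248] [240] → 7 tapes.
7 archives exceed 200 GB (half the capacity), and no two of those can share a tape, so at least 7 tapes are needed.
So 7 is already optimal.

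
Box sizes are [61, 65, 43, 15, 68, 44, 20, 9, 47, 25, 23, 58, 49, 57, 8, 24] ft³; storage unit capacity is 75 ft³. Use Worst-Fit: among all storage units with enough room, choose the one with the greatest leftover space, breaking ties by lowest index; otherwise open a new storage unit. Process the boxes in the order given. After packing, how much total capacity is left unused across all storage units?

134

Put 61 ft³ in storage unit 1; 14 ft³ remain.
Put 65 ft³ in storage unit 2; 10 ft³ remain.
Put 43 ft³ in storage unit 3; 32 ft³ remain.
Put 15 ft³ in storage unit 3; 17 ft³ remain.
Put 68 ft³ in storage unit 4; 7 ft³ remain.
Put 44 ft³ in storage unit 5; 31 ft³ remain.
Put 20 ft³ in storage unit 5; 11 ft³ remain.
Put 9 ft³ in storage unit 3; 8 ft³ remain.
Put 47 ft³ in storage unit 6; 28 ft³ remain.
Put 25 ft³ in storage unit 6; 3 ft³ remain.
Put 23 ft³ in storage unit 7; 52 ft³ remain.
Put 58 ft³ in storage unit 8; 17 ft³ remain.
Put 49 ft³ in storage unit 7; 3 ft³ remain.
Put 57 ft³ in storage unit 9; 18 ft³ remain.
Put 8 ft³ in storage unit 9; 10 ft³ remain.
Put 24 ft³ in storage unit 10; 51 ft³ remain.
10 storage units × 75 ft³ = 750 ft³; used 616 ft³; unused 134 ft³.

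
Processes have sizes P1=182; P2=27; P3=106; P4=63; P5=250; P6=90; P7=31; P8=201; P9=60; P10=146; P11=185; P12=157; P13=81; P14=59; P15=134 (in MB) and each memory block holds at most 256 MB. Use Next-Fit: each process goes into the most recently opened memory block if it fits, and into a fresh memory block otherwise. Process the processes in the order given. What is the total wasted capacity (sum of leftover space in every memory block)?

532

Put P1 (182 MB) in memory block 1; 74 MB remain.
Put P2 (27 MB) in memory block 1; 47 MB remain.
Put P3 (106 MB) in memory block 2; 150 MB remain.
Put P4 (63 MB) in memory block 2; 87 MB remain.
Put P5 (250 MB) in memory block 3; 6 MB remain.
Put P6 (90 MB) in memory block 4; 166 MB remain.
Put P7 (31 MB) in memory block 4; 135 MB remain.
Put P8 (201 MB) in memory block 5; 55 MB remain.
Put P9 (60 MB) in memory block 6; 196 MB remain.
Put P10 (146 MB) in memory block 6; 50 MB remain.
Put P11 (185 MB) in memory block 7; 71 MB remain.
Put P12 (157 MB) in memory block 8; 99 MB remain.
Put P13 (81 MB) in memory block 8; 18 MB remain.
Put P14 (59 MB) in memory block 9; 197 MB remain.
Put P15 (134 MB) in memory block 9; 63 MB remain.
9 memory blocks × 256 MB = 2304 MB; used 1772 MB; unused 532 MB.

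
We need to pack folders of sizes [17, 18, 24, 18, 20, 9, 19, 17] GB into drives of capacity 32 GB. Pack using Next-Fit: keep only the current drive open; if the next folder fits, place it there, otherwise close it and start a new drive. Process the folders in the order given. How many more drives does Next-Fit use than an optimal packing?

0

Next-Fit: [17] [18] [24] [18] [20,9] [19] [17] → 7 drives.
7 folders exceed 16 GB (half the capacity), and no two of those can share a drive, so at least 7 drives are needed.
So 7 is already optimal.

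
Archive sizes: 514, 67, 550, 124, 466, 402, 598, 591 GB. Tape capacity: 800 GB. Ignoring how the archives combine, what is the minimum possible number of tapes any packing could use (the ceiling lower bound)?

Total size = 514 + 67 + 550 + 124 + 466 + 402 + 598 + 591 = 3312 GB.
⌈3312 / 800⌉ = 5.

5 tapes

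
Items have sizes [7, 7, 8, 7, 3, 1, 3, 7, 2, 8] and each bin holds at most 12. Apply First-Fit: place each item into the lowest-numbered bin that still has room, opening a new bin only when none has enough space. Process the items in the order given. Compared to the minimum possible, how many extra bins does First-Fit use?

0

First-Fit: [7,3,1] [7,3,2] [8] [7] [7] [8] → 6 bins.
6 items exceed 6 (half the capacity), and no two of those can share a bin, so at least 6 bins are needed.
So 6 is already optimal.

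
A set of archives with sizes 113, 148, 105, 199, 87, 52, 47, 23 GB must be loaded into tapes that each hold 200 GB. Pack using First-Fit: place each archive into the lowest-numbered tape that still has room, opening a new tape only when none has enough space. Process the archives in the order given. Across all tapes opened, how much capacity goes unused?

tape 1: place 113 GB, 87 GB left
tape 2: place 148 GB, 52 GB left
tape 3: place 105 GB, 95 GB left
tape 4: place 199 GB, 1 GB left
tape 1: place 87 GB, 0 GB left
tape 2: place 52 GB, 0 GB left
tape 3: place 47 GB, 48 GB left
tape 3: place 23 GB, 25 GB left
4 tapes × 200 GB = 800 GB; used 774 GB; unused 26 GB.

26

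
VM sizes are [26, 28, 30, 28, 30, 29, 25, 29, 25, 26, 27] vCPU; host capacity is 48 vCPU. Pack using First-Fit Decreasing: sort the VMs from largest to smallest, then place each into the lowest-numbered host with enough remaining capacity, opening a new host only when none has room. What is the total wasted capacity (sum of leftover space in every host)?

225

Sorted descending: 30, 30, 29, 29, 28, 28, 27, 26, 26, 25, 25.
host 1: place 30 vCPU, 18 vCPU left
host 2: place 30 vCPU, 18 vCPU left
host 3: place 29 vCPU, 19 vCPU left
host 4: place 29 vCPU, 19 vCPU left
host 5: place 28 vCPU, 20 vCPU left
host 6: place 28 vCPU, 20 vCPU left
host 7: place 27 vCPU, 21 vCPU left
host 8: place 26 vCPU, 22 vCPU left
host 9: place 26 vCPU, 22 vCPU left
host 10: place 25 vCPU, 23 vCPU left
host 11: place 25 vCPU, 23 vCPU left
11 hosts × 48 vCPU = 528 vCPU; used 303 vCPU; unused 225 vCPU.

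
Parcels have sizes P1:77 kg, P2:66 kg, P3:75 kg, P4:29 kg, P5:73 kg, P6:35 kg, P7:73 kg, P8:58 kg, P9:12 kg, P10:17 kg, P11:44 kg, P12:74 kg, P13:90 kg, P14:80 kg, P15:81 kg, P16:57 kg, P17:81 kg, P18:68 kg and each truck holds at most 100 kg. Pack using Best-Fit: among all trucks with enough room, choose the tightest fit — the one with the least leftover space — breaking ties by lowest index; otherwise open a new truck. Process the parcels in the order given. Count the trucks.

14 trucks

P1 (77 kg) → truck 1 (remaining 23 kg)
P2 (66 kg) → truck 2 (remaining 34 kg)
P3 (75 kg) → truck 3 (remaining 25 kg)
P4 (29 kg) → truck 2 (remaining 5 kg)
P5 (73 kg) → truck 4 (remaining 27 kg)
P6 (35 kg) → truck 5 (remaining 65 kg)
P7 (73 kg) → truck 6 (remaining 27 kg)
P8 (58 kg) → truck 5 (remaining 7 kg)
P9 (12 kg) → truck 1 (remaining 11 kg)
P10 (17 kg) → truck 3 (remaining 8 kg)
P11 (44 kg) → truck 7 (remaining 56 kg)
P12 (74 kg) → truck 8 (remaining 26 kg)
P13 (90 kg) → truck 9 (remaining 10 kg)
P14 (80 kg) → truck 10 (remaining 20 kg)
P15 (81 kg) → truck 11 (remaining 19 kg)
P16 (57 kg) → truck 12 (remaining 43 kg)
P17 (81 kg) → truck 13 (remaining 19 kg)
P18 (68 kg) → truck 14 (remaining 32 kg)
Final trucks: [77,12] [66,29] [75,17] [73] [35,58] [73] [44] [74] [90] [80] [81] [57] [81] [68].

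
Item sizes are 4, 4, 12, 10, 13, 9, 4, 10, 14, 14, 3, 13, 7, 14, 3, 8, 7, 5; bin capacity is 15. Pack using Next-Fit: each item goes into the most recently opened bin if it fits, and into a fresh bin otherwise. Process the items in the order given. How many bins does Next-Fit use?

bin 1: place 4, 11 left
bin 1: place 4, 7 left
bin 2: place 12, 3 left
bin 3: place 10, 5 left
bin 4: place 13, 2 left
bin 5: place 9, 6 left
bin 5: place 4, 2 left
bin 6: place 10, 5 left
bin 7: place 14, 1 left
bin 8: place 14, 1 left
bin 9: place 3, 12 left
bin 10: place 13, 2 left
bin 11: place 7, 8 left
bin 12: place 14, 1 left
bin 13: place 3, 12 left
bin 13: place 8, 4 left
bin 14: place 7, 8 left
bin 14: place 5, 3 left

14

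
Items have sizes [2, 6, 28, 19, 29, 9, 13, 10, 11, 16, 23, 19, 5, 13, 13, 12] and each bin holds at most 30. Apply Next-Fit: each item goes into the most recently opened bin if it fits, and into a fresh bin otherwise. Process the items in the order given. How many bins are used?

11 bins

Put 2 in bin 1; 28 remain.
Put 6 in bin 1; 22 remain.
Put 28 in bin 2; 2 remain.
Put 19 in bin 3; 11 remain.
Put 29 in bin 4; 1 remain.
Put 9 in bin 5; 21 remain.
Put 13 in bin 5; 8 remain.
Put 10 in bin 6; 20 remain.
Put 11 in bin 6; 9 remain.
Put 16 in bin 7; 14 remain.
Put 23 in bin 8; 7 remain.
Put 19 in bin 9; 11 remain.
Put 5 in bin 9; 6 remain.
Put 13 in bin 10; 17 remain.
Put 13 in bin 10; 4 remain.
Put 12 in bin 11; 18 remain.
Final bins: [2,6] [28] [19] [29] [9,13] [10,11] [16] [23] [19,5] [13,13] [12].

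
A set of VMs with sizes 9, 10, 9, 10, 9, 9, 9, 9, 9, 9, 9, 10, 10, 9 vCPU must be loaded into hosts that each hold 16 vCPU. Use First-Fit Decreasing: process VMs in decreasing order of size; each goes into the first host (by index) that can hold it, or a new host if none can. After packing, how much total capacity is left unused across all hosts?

94

Sorted descending: 10, 10, 10, 10, 9, 9, 9, 9, 9, 9, 9, 9, 9, 9.
host 1: place 10 vCPU, 6 vCPU left
host 2: place 10 vCPU, 6 vCPU left
host 3: place 10 vCPU, 6 vCPU left
host 4: place 10 vCPU, 6 vCPU left
host 5: place 9 vCPU, 7 vCPU left
host 6: place 9 vCPU, 7 vCPU left
host 7: place 9 vCPU, 7 vCPU left
host 8: place 9 vCPU, 7 vCPU left
host 9: place 9 vCPU, 7 vCPU left
host 10: place 9 vCPU, 7 vCPU left
host 11: place 9 vCPU, 7 vCPU left
host 12: place 9 vCPU, 7 vCPU left
host 13: place 9 vCPU, 7 vCPU left
host 14: place 9 vCPU, 7 vCPU left
14 hosts × 16 vCPU = 224 vCPU; used 130 vCPU; unused 94 vCPU.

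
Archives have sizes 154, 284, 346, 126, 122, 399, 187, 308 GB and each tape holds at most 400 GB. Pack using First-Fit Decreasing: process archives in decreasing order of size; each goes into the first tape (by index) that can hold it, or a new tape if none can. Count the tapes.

Sorted descending: 399, 346, 308, 284, 187, 154, 126, 122.
tape 1: place 399 GB, 1 GB left
tape 2: place 346 GB, 54 GB left
tape 3: place 308 GB, 92 GB left
tape 4: place 284 GB, 116 GB left
tape 5: place 187 GB, 213 GB left
tape 5: place 154 GB, 59 GB left
tape 6: place 126 GB, 274 GB left
tape 6: place 122 GB, 152 GB left
Final tapes: [399] [346] [308] [284] [187,154] [126,122].

6 tapes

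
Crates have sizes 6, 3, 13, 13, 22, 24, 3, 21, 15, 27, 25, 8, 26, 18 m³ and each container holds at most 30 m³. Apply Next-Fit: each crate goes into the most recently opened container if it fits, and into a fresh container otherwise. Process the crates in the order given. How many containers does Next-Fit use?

11 containers

6 m³ → container 1 (remaining 24 m³)
3 m³ → container 1 (remaining 21 m³)
13 m³ → container 1 (remaining 8 m³)
13 m³ → container 2 (remaining 17 m³)
22 m³ → container 3 (remaining 8 m³)
24 m³ → container 4 (remaining 6 m³)
3 m³ → container 4 (remaining 3 m³)
21 m³ → container 5 (remaining 9 m³)
15 m³ → container 6 (remaining 15 m³)
27 m³ → container 7 (remaining 3 m³)
25 m³ → container 8 (remaining 5 m³)
8 m³ → container 9 (remaining 22 m³)
26 m³ → container 10 (remaining 4 m³)
18 m³ → container 11 (remaining 12 m³)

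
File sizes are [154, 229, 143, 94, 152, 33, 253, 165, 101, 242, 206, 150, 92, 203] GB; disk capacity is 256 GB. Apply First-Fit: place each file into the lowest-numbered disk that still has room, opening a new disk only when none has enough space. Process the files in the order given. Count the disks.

154 GB → disk 1 (remaining 102 GB)
229 GB → disk 2 (remaining 27 GB)
143 GB → disk 3 (remaining 113 GB)
94 GB → disk 1 (remaining 8 GB)
152 GB → disk 4 (remaining 104 GB)
33 GB → disk 3 (remaining 80 GB)
253 GB → disk 5 (remaining 3 GB)
165 GB → disk 6 (remaining 91 GB)
101 GB → disk 4 (remaining 3 GB)
242 GB → disk 7 (remaining 14 GB)
206 GB → disk 8 (remaining 50 GB)
150 GB → disk 9 (remaining 106 GB)
92 GB → disk 9 (remaining 14 GB)
203 GB → disk 10 (remaining 53 GB)

10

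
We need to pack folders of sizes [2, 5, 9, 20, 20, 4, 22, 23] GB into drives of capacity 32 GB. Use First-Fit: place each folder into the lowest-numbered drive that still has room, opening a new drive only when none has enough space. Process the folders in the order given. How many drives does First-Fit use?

5

Put 2 GB in drive 1; 30 GB remain.
Put 5 GB in drive 1; 25 GB remain.
Put 9 GB in drive 1; 16 GB remain.
Put 20 GB in drive 2; 12 GB remain.
Put 20 GB in drive 3; 12 GB remain.
Put 4 GB in drive 1; 12 GB remain.
Put 22 GB in drive 4; 10 GB remain.
Put 23 GB in drive 5; 9 GB remain.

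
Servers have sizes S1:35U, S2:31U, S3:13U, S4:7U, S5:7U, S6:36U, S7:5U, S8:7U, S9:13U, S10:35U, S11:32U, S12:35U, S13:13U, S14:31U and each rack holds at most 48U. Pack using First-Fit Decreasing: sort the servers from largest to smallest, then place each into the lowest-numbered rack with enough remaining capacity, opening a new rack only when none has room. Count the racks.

Sorted descending: 36, 35, 35, 35, 32, 31, 31, 13, 13, 13, 7, 7, 7, 5.
36U → rack 1 (remaining 12U)
35U → rack 2 (remaining 13U)
35U → rack 3 (remaining 13U)
35U → rack 4 (remaining 13U)
32U → rack 5 (remaining 16U)
31U → rack 6 (remaining 17U)
31U → rack 7 (remaining 17U)
13U → rack 2 (remaining 0U)
13U → rack 3 (remaining 0U)
13U → rack 4 (remaining 0U)
7U → rack 1 (remaining 5U)
7U → rack 5 (remaining 9U)
7U → rack 5 (remaining 2U)
5U → rack 1 (remaining 0U)

7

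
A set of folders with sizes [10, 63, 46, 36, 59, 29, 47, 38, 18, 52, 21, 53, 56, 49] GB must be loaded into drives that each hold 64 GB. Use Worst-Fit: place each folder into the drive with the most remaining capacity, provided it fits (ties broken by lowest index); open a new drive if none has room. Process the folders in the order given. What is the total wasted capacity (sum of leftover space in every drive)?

drive 1: place 10 GB, 54 GB left
drive 2: place 63 GB, 1 GB left
drive 1: place 46 GB, 8 GB left
drive 3: place 36 GB, 28 GB left
drive 4: place 59 GB, 5 GB left
drive 5: place 29 GB, 35 GB left
drive 6: place 47 GB, 17 GB left
drive 7: place 38 GB, 26 GB left
drive 5: place 18 GB, 17 GB left
drive 8: place 52 GB, 12 GB left
drive 3: place 21 GB, 7 GB left
drive 9: place 53 GB, 11 GB left
drive 10: place 56 GB, 8 GB left
drive 11: place 49 GB, 15 GB left
11 drives × 64 GB = 704 GB; used 577 GB; unused 127 GB.

127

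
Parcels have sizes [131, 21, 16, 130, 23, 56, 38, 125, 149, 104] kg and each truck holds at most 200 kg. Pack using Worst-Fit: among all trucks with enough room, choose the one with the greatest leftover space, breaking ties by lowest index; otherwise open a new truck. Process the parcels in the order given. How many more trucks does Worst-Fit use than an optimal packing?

Worst-Fit: [131,21,16] [130,23] [56,38,104] [125] [149] → 5 trucks.
5 parcels exceed 100 kg (half the capacity), and no two of those can share a truck, so at least 5 trucks are needed.
So 5 is already optimal.

0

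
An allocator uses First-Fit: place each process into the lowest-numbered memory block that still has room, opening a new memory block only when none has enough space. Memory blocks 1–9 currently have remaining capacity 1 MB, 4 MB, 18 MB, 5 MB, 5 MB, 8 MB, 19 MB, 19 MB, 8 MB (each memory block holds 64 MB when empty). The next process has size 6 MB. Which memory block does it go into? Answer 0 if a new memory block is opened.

Memory blocks with room: memory block 3 (18 MB), memory block 6 (8 MB), memory block 7 (19 MB), memory block 8 (19 MB), memory block 9 (8 MB).
The first with room is memory block 3.

3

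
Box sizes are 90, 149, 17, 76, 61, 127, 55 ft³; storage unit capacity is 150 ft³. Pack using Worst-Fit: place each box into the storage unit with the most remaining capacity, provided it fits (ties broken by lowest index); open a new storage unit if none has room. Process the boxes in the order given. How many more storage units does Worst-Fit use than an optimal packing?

1

Worst-Fit: [90,17] [149] [76,61] [127] [55] → 5 storage units.
Total size 575 ft³; any packing needs at least ⌈575/150⌉ = 4 storage units.
An optimal packing achieves that bound: [149] [127,17] [90,55] [76,61] → 4 storage units.
Excess: 5 − 4 = 1.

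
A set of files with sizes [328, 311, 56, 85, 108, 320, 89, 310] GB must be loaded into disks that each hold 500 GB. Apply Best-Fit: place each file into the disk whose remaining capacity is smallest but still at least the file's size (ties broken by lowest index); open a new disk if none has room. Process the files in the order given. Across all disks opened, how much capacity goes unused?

393

disk 1: place 328 GB, 172 GB left
disk 2: place 311 GB, 189 GB left
disk 1: place 56 GB, 116 GB left
disk 1: place 85 GB, 31 GB left
disk 2: place 108 GB, 81 GB left
disk 3: place 320 GB, 180 GB left
disk 3: place 89 GB, 91 GB left
disk 4: place 310 GB, 190 GB left
4 disks × 500 GB = 2000 GB; used 1607 GB; unused 393 GB.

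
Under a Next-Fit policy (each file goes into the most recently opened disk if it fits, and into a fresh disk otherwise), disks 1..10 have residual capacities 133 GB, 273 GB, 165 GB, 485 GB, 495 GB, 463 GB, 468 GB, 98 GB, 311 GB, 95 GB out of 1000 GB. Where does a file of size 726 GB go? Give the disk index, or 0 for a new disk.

0

Next-Fit only looks at disk 10, which has 95 GB free.
726 GB does not fit, so a new disk is opened.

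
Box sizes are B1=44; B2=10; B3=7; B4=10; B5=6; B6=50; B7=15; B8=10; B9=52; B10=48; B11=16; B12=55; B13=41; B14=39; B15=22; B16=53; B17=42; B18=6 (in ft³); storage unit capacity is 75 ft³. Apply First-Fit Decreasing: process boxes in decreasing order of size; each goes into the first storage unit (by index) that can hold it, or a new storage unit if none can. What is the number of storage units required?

Sorted descending: 55, 53, 52, 50, 48, 44, 42, 41, 39, 22, 16, 15, 10, 10, 10, 7, 6, 6.
storage unit 1: place 55 ft³, 20 ft³ left
storage unit 2: place 53 ft³, 22 ft³ left
storage unit 3: place 52 ft³, 23 ft³ left
storage unit 4: place 50 ft³, 25 ft³ left
storage unit 5: place 48 ft³, 27 ft³ left
storage unit 6: place 44 ft³, 31 ft³ left
storage unit 7: place 42 ft³, 33 ft³ left
storage unit 8: place 41 ft³, 34 ft³ left
storage unit 9: place 39 ft³, 36 ft³ left
storage unit 2: place 22 ft³, 0 ft³ left
storage unit 1: place 16 ft³, 4 ft³ left
storage unit 3: place 15 ft³, 8 ft³ left
storage unit 4: place 10 ft³, 15 ft³ left
storage unit 4: place 10 ft³, 5 ft³ left
storage unit 5: place 10 ft³, 17 ft³ left
storage unit 3: place 7 ft³, 1 ft³ left
storage unit 5: place 6 ft³, 11 ft³ left
storage unit 5: place 6 ft³, 5 ft³ left
Final storage units: [55,16] [53,22] [52,15,7] [50,10,10] [48,10,6,6] [44] [42] [41] [39].

9 storage units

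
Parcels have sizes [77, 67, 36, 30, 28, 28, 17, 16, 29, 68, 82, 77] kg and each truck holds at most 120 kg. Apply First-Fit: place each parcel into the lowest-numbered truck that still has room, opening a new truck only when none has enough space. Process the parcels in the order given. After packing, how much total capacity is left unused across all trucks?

truck 1: place 77 kg, 43 kg left
truck 2: place 67 kg, 53 kg left
truck 1: place 36 kg, 7 kg left
truck 2: place 30 kg, 23 kg left
truck 3: place 28 kg, 92 kg left
truck 3: place 28 kg, 64 kg left
truck 2: place 17 kg, 6 kg left
truck 3: place 16 kg, 48 kg left
truck 3: place 29 kg, 19 kg left
truck 4: place 68 kg, 52 kg left
truck 5: place 82 kg, 38 kg left
truck 6: place 77 kg, 43 kg left
6 trucks × 120 kg = 720 kg; used 555 kg; unused 165 kg.

165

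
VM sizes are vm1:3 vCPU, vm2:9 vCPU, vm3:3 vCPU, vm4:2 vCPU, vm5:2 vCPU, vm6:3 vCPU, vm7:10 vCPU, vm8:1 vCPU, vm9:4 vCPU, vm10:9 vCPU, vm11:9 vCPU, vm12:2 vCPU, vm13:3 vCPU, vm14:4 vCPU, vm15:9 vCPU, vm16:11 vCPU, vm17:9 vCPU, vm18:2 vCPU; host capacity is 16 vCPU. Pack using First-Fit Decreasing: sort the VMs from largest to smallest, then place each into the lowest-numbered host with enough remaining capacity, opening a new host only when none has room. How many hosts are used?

Sorted descending: 11, 10, 9, 9, 9, 9, 9, 4, 4, 3, 3, 3, 3, 2, 2, 2, 2, 1.
host 1: place 11 vCPU, 5 vCPU left
host 2: place 10 vCPU, 6 vCPU left
host 3: place 9 vCPU, 7 vCPU left
host 4: place 9 vCPU, 7 vCPU left
host 5: place 9 vCPU, 7 vCPU left
host 6: place 9 vCPU, 7 vCPU left
host 7: place 9 vCPU, 7 vCPU left
host 1: place 4 vCPU, 1 vCPU left
host 2: place 4 vCPU, 2 vCPU left
host 3: place 3 vCPU, 4 vCPU left
host 3: place 3 vCPU, 1 vCPU left
host 4: place 3 vCPU, 4 vCPU left
host 4: place 3 vCPU, 1 vCPU left
host 2: place 2 vCPU, 0 vCPU left
host 5: place 2 vCPU, 5 vCPU left
host 5: place 2 vCPU, 3 vCPU left
host 5: place 2 vCPU, 1 vCPU left
host 1: place 1 vCPU, 0 vCPU left

7 hosts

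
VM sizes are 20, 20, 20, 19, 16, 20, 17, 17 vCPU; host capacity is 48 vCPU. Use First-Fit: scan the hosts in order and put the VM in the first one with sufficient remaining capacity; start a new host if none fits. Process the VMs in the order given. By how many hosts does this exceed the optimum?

0

First-Fit: [20,20] [20,19] [16,20] [17,17] → 4 hosts.
Total size 149 vCPU; any packing needs at least ⌈149/48⌉ = 4 hosts.
So 4 is already optimal.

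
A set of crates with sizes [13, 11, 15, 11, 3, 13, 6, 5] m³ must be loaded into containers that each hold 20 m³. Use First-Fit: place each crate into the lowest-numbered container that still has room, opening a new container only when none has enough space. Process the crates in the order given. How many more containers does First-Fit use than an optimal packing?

0

First-Fit: [13,3] [11,6] [15,5] [11] [13] → 5 containers.
5 crates exceed 10 m³ (half the capacity), and no two of those can share a container, so at least 5 containers are needed.
So 5 is already optimal.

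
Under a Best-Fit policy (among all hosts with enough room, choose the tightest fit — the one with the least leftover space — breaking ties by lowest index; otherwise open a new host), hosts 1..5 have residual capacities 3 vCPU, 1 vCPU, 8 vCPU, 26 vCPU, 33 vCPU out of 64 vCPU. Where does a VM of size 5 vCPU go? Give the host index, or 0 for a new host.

Hosts with room: host 3 (8 vCPU), host 4 (26 vCPU), host 5 (33 vCPU).
Tightest fit is host 3 with 8 vCPU free.

3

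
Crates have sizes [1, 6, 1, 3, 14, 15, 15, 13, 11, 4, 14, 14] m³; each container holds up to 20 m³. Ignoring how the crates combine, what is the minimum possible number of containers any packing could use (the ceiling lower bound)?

Total size = 1 + 6 + 1 + 3 + 14 + 15 + 15 + 13 + 11 + 4 + 14 + 14 = 111 m³.
⌈111 / 20⌉ = 6.

6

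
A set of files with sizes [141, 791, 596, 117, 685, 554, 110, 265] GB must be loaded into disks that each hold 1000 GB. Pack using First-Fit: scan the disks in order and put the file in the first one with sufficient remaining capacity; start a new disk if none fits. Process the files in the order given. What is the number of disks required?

4 disks

Put 141 GB in disk 1; 859 GB remain.
Put 791 GB in disk 1; 68 GB remain.
Put 596 GB in disk 2; 404 GB remain.
Put 117 GB in disk 2; 287 GB remain.
Put 685 GB in disk 3; 315 GB remain.
Put 554 GB in disk 4; 446 GB remain.
Put 110 GB in disk 2; 177 GB remain.
Put 265 GB in disk 3; 50 GB remain.
Final disks: [141,791] [596,117,110] [685,265] [554].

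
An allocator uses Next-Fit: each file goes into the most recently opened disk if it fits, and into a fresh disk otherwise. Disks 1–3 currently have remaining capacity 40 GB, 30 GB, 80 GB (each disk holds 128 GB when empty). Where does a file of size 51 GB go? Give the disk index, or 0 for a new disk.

Next-Fit only looks at disk 3, which has 80 GB free.
51 GB fits there.

3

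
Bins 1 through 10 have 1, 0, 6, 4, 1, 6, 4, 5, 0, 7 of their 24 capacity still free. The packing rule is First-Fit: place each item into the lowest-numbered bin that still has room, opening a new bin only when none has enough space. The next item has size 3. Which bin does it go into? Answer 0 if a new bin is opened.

3

Bins with room: bin 3 (6), bin 4 (4), bin 6 (6), bin 7 (4), bin 8 (5), bin 10 (7).
The first with room is bin 3.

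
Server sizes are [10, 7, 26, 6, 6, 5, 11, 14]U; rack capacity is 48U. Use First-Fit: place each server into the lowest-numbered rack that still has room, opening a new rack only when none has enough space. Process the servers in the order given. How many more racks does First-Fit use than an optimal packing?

0

First-Fit: [10,7,26,5] [6,6,11,14] → 2 racks.
Total size 85U; any packing needs at least ⌈85/48⌉ = 2 racks.
So 2 is already optimal.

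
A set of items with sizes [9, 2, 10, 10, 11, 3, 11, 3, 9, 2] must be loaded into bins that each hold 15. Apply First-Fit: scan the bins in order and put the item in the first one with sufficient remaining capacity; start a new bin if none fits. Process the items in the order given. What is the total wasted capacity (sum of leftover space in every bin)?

Put 9 in bin 1; 6 remain.
Put 2 in bin 1; 4 remain.
Put 10 in bin 2; 5 remain.
Put 10 in bin 3; 5 remain.
Put 11 in bin 4; 4 remain.
Put 3 in bin 1; 1 remain.
Put 11 in bin 5; 4 remain.
Put 3 in bin 2; 2 remain.
Put 9 in bin 6; 6 remain.
Put 2 in bin 2; 0 remain.
6 bins × 15 = 90; used 70; unused 20.

20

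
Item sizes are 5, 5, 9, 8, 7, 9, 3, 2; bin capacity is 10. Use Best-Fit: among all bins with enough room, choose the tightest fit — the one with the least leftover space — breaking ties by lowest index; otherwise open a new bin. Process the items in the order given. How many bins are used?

5 → bin 1 (remaining 5)
5 → bin 1 (remaining 0)
9 → bin 2 (remaining 1)
8 → bin 3 (remaining 2)
7 → bin 4 (remaining 3)
9 → bin 5 (remaining 1)
3 → bin 4 (remaining 0)
2 → bin 3 (remaining 0)

5 bins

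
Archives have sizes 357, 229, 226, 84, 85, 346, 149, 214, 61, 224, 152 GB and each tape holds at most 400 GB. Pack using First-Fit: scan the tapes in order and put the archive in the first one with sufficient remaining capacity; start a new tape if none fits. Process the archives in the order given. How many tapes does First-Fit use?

Put 357 GB in tape 1; 43 GB remain.
Put 229 GB in tape 2; 171 GB remain.
Put 226 GB in tape 3; 174 GB remain.
Put 84 GB in tape 2; 87 GB remain.
Put 85 GB in tape 2; 2 GB remain.
Put 346 GB in tape 4; 54 GB remain.
Put 149 GB in tape 3; 25 GB remain.
Put 214 GB in tape 5; 186 GB remain.
Put 61 GB in tape 5; 125 GB remain.
Put 224 GB in tape 6; 176 GB remain.
Put 152 GB in tape 6; 24 GB remain.

6 tapes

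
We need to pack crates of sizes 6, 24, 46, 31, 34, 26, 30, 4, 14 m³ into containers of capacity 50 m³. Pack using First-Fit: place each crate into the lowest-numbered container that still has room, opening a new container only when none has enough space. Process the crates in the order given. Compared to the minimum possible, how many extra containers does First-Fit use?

1

First-Fit: [6,24,4,14] [46] [31] [34] [26] [30] → 6 containers.
Total size 215 m³; any packing needs at least ⌈215/50⌉ = 5 containers.
An optimal packing achieves that bound: [46,4] [34,14] [31,6] [30] [26,24] → 5 containers.
Excess: 6 − 5 = 1.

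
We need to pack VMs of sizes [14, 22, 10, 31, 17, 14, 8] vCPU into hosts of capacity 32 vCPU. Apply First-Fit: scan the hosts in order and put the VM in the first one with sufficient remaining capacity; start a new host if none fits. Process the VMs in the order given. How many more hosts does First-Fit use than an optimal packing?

First-Fit: [14,10,8] [22] [31] [17,14] → 4 hosts.
Total size 116 vCPU; any packing needs at least ⌈116/32⌉ = 4 hosts.
So 4 is already optimal.

0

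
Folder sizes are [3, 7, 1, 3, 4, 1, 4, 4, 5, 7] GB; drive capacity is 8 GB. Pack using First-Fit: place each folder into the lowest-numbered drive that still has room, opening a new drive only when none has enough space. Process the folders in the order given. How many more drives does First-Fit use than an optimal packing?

1

First-Fit: [3,1,3,1] [7] [4,4] [4] [5] [7] → 6 drives.
Total size 39 GB; any packing needs at least ⌈39/8⌉ = 5 drives.
An optimal packing achieves that bound: [7,1] [7,1] [5,3] [4,4] [4,3] → 5 drives.
Excess: 6 − 5 = 1.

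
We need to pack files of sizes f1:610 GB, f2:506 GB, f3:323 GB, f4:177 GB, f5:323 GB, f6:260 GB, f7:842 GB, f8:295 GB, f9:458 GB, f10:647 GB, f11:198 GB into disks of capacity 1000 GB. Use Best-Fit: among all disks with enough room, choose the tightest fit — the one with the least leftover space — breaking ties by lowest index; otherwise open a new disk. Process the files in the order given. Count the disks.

disk 1: place f1 (610 GB), 390 GB left
disk 2: place f2 (506 GB), 494 GB left
disk 1: place f3 (323 GB), 67 GB left
disk 2: place f4 (177 GB), 317 GB left
disk 3: place f5 (323 GB), 677 GB left
disk 2: place f6 (260 GB), 57 GB left
disk 4: place f7 (842 GB), 158 GB left
disk 3: place f8 (295 GB), 382 GB left
disk 5: place f9 (458 GB), 542 GB left
disk 6: place f10 (647 GB), 353 GB left
disk 6: place f11 (198 GB), 155 GB left

6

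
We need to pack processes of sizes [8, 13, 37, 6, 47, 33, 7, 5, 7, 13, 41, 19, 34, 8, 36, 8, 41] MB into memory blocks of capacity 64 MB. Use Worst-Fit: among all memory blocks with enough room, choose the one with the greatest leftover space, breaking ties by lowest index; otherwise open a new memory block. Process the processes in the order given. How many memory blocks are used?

memory block 1: place 8 MB, 56 MB left
memory block 1: place 13 MB, 43 MB left
memory block 1: place 37 MB, 6 MB left
memory block 1: place 6 MB, 0 MB left
memory block 2: place 47 MB, 17 MB left
memory block 3: place 33 MB, 31 MB left
memory block 3: place 7 MB, 24 MB left
memory block 3: place 5 MB, 19 MB left
memory block 3: place 7 MB, 12 MB left
memory block 2: place 13 MB, 4 MB left
memory block 4: place 41 MB, 23 MB left
memory block 4: place 19 MB, 4 MB left
memory block 5: place 34 MB, 30 MB left
memory block 5: place 8 MB, 22 MB left
memory block 6: place 36 MB, 28 MB left
memory block 6: place 8 MB, 20 MB left
memory block 7: place 41 MB, 23 MB left
Final memory blocks: [8,13,37,6] [47,13] [33,7,5,7] [41,19] [34,8] [36,8] [41].

7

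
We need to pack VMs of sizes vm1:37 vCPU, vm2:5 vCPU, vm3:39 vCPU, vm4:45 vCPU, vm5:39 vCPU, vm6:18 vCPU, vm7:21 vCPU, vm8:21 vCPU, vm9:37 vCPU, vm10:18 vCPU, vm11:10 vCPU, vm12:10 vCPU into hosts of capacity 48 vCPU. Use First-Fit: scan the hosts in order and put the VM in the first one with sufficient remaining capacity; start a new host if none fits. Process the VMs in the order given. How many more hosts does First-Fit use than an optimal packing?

First-Fit: [37,5] [39] [45] [39] [18,21] [21,18] [37,10] [10] → 8 hosts.
Total size 300 vCPU; any packing needs at least ⌈300/48⌉ = 7 hosts.
An optimal packing achieves that bound: [45] [39,5] [39] [37,10] [37,10] [21,21] [18,18] → 7 hosts.
Excess: 8 − 7 = 1.

1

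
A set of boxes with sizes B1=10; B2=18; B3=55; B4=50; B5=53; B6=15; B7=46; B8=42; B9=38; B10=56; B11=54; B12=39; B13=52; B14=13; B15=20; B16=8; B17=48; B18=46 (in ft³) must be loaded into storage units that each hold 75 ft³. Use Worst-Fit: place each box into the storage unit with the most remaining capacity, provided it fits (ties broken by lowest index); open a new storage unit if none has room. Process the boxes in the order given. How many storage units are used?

13 storage units

B1 (10 ft³) → storage unit 1 (remaining 65 ft³)
B2 (18 ft³) → storage unit 1 (remaining 47 ft³)
B3 (55 ft³) → storage unit 2 (remaining 20 ft³)
B4 (50 ft³) → storage unit 3 (remaining 25 ft³)
B5 (53 ft³) → storage unit 4 (remaining 22 ft³)
B6 (15 ft³) → storage unit 1 (remaining 32 ft³)
B7 (46 ft³) → storage unit 5 (remaining 29 ft³)
B8 (42 ft³) → storage unit 6 (remaining 33 ft³)
B9 (38 ft³) → storage unit 7 (remaining 37 ft³)
B10 (56 ft³) → storage unit 8 (remaining 19 ft³)
B11 (54 ft³) → storage unit 9 (remaining 21 ft³)
B12 (39 ft³) → storage unit 10 (remaining 36 ft³)
B13 (52 ft³) → storage unit 11 (remaining 23 ft³)
B14 (13 ft³) → storage unit 7 (remaining 24 ft³)
B15 (20 ft³) → storage unit 10 (remaining 16 ft³)
B16 (8 ft³) → storage unit 6 (remaining 25 ft³)
B17 (48 ft³) → storage unit 12 (remaining 27 ft³)
B18 (46 ft³) → storage unit 13 (remaining 29 ft³)
Final storage units: [10,18,15] [55] [50] [53] [46] [42,8] [38,13] [56] [54] [39,20] [52] [48] [46].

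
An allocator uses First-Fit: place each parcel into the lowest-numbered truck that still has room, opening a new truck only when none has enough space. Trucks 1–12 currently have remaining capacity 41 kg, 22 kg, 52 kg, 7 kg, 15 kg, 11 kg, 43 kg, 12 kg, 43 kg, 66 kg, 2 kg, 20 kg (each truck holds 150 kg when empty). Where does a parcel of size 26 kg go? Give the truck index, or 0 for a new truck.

1

Trucks with room: truck 1 (41 kg), truck 3 (52 kg), truck 7 (43 kg), truck 9 (43 kg), truck 10 (66 kg).
The first with room is truck 1.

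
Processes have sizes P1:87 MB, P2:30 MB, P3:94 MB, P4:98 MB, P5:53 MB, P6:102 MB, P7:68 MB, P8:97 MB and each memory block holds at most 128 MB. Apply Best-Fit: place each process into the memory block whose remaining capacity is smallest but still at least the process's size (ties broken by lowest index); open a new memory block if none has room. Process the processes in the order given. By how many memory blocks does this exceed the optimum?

Best-Fit: [87,30] [94] [98] [53,68] [102] [97] → 6 memory blocks.
6 processes exceed 64 MB (half the capacity), and no two of those can share a memory block, so at least 6 memory blocks are needed.
So 6 is already optimal.

0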